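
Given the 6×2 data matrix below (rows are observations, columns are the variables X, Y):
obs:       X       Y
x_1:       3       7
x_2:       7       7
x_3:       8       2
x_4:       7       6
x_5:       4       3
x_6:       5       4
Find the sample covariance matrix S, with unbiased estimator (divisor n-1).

Step 1 — column means:
  mean(X) = (3 + 7 + 8 + 7 + 4 + 5) / 6 = 34/6 = 5.6667
  mean(Y) = (7 + 7 + 2 + 6 + 3 + 4) / 6 = 29/6 = 4.8333

Step 2 — sample covariance S[i,j] = (1/(n-1)) · Σ_k (x_{k,i} - mean_i) · (x_{k,j} - mean_j), with n-1 = 5.
  S[X,X] = ((-2.6667)·(-2.6667) + (1.3333)·(1.3333) + (2.3333)·(2.3333) + (1.3333)·(1.3333) + (-1.6667)·(-1.6667) + (-0.6667)·(-0.6667)) / 5 = 19.3333/5 = 3.8667
  S[X,Y] = ((-2.6667)·(2.1667) + (1.3333)·(2.1667) + (2.3333)·(-2.8333) + (1.3333)·(1.1667) + (-1.6667)·(-1.8333) + (-0.6667)·(-0.8333)) / 5 = -4.3333/5 = -0.8667
  S[Y,Y] = ((2.1667)·(2.1667) + (2.1667)·(2.1667) + (-2.8333)·(-2.8333) + (1.1667)·(1.1667) + (-1.8333)·(-1.8333) + (-0.8333)·(-0.8333)) / 5 = 22.8333/5 = 4.5667

S is symmetric (S[j,i] = S[i,j]). Assembling:

S = [[3.8667, -0.8667],
 [-0.8667, 4.5667]]


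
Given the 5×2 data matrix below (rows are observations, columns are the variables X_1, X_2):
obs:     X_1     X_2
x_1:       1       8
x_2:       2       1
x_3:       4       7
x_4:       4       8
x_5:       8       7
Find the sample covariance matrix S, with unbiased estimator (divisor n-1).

Step 1 — column means:
  mean(X_1) = (1 + 2 + 4 + 4 + 8) / 5 = 19/5 = 3.8
  mean(X_2) = (8 + 1 + 7 + 8 + 7) / 5 = 31/5 = 6.2

Step 2 — sample covariance S[i,j] = (1/(n-1)) · Σ_k (x_{k,i} - mean_i) · (x_{k,j} - mean_j), with n-1 = 4.
  S[X_1,X_1] = ((-2.8)·(-2.8) + (-1.8)·(-1.8) + (0.2)·(0.2) + (0.2)·(0.2) + (4.2)·(4.2)) / 4 = 28.8/4 = 7.2
  S[X_1,X_2] = ((-2.8)·(1.8) + (-1.8)·(-5.2) + (0.2)·(0.8) + (0.2)·(1.8) + (4.2)·(0.8)) / 4 = 8.2/4 = 2.05
  S[X_2,X_2] = ((1.8)·(1.8) + (-5.2)·(-5.2) + (0.8)·(0.8) + (1.8)·(1.8) + (0.8)·(0.8)) / 4 = 34.8/4 = 8.7

S is symmetric (S[j,i] = S[i,j]). Assembling:

S = [[7.2, 2.05],
 [2.05, 8.7]]


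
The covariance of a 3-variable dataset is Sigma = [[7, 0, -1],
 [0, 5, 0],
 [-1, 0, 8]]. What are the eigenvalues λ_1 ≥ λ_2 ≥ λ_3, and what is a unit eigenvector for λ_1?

Step 1 — characteristic polynomial p(λ) = det(λI - Sigma) = λ³ - tr·λ² + c_1·λ - det, where tr = trace, c_1 = sum of the principal 2×2 minors, det = det(Sigma):
  tr = 7 + 5 + 8 = 20,
  c_1 = (7·5 - (0)²) + (7·8 - (-1)²) + (5·8 - (0)²) = 35 + 55 + 40 = 130,
  det = 7·(5·8 - (0)²) - (0)·((0)·8 - (0)·(-1)) + (-1)·((0)·(0) - 5·(-1)) = 7·(40) - (0)·(0) + (-1)·(5) = 275.
  So p(λ) = λ³ - 20λ² + 130λ - 275.
Step 2 — look for an integer root (rational root theorem: any rational root is an integer divisor of 275). Testing λ = 5:
  p(5) = 125 - 500 + 650 - 275 = 0  ✓
  Dividing out (λ - 5): p(λ) = (λ - 5)(λ² - 15λ + 55).
Step 3 — remaining eigenvalues from the quadratic λ² - 15λ + 55 = 0:
  Δ = 15² - 4·55 = 225 - 220 = 5,  λ = (15 ± √5)/2 = (15 ± 2.2361)/2 ≈ 8.618 or 6.382.
  Sorted: λ_1 = 8.618,  λ_2 = 6.382,  λ_3 = 5  (check: sum = 20 = tr ✓).

Step 4 — unit eigenvector for λ_1 ≈ 8.618: v spans the null space of (Sigma - λ_1 I), whose rows are
  r_1 = (-1.618, 0, -1),  r_2 = (0, -3.618, 0),  r_3 = (-1, 0, -0.618).
  v is orthogonal to every row, so take v ∝ r_1 × r_2 = ((0)·(0) - (-1)·(-3.618), (-1)·(0) - (-1.618)·(0), (-1.618)·(-3.618) - (0)·(0)) ≈ (-3.618, 0, 5.8541).
  Rescale (multiply by -1 so the first nonzero entry is positive): u = (3.618, 0, -5.8541).
  ||u|| = √((3.618)² + (0)² + (-5.8541)²) = √(47.3607) ≈ 6.8819,  v_1 = u/||u|| ≈ (0.5257, 0, -0.8507) (||v_1|| = 1).

λ_1 = 8.618,  λ_2 = 6.382,  λ_3 = 5;  v_1 ≈ (0.5257, 0, -0.8507)


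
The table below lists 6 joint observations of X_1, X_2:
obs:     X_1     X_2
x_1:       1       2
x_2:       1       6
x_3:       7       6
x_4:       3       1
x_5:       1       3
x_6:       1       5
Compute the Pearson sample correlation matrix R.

Step 1 — column means:
  mean(X_1) = (1 + 1 + 7 + 3 + 1 + 1) / 6 = 14/6 = 2.3333
  mean(X_2) = (2 + 6 + 6 + 1 + 3 + 5) / 6 = 23/6 = 3.8333

Step 2 — sample variances and covariances s[i,j] = (1/(n-1)) · Σ_k (x_{k,i} - mean_i) · (x_{k,j} - mean_j), with n-1 = 5:
  s[X_1,X_1] = ((-1.3333)·(-1.3333) + (-1.3333)·(-1.3333) + (4.6667)·(4.6667) + (0.6667)·(0.6667) + (-1.3333)·(-1.3333) + (-1.3333)·(-1.3333)) / 5 = 29.3333/5 = 5.8667
  s[X_1,X_2] = ((-1.3333)·(-1.8333) + (-1.3333)·(2.1667) + (4.6667)·(2.1667) + (0.6667)·(-2.8333) + (-1.3333)·(-0.8333) + (-1.3333)·(1.1667)) / 5 = 7.3333/5 = 1.4667
  s[X_2,X_2] = ((-1.8333)·(-1.8333) + (2.1667)·(2.1667) + (2.1667)·(2.1667) + (-2.8333)·(-2.8333) + (-0.8333)·(-0.8333) + (1.1667)·(1.1667)) / 5 = 22.8333/5 = 4.5667
  Sample standard deviations s_i = √(s[i,i]):
  s(X_1) = √(5.8667) = 2.4221
  s(X_2) = √(4.5667) = 2.137

Step 3 — r_{ij} = s_{ij} / (s_i · s_j):
  r[X_1,X_1] = 1 (diagonal).
  r[X_1,X_2] = 1.4667 / (2.4221 · 2.137) = 1.4667 / 5.176 = 0.2834
  r[X_2,X_2] = 1 (diagonal).

R is symmetric with unit diagonal. Assembling:

R = [[1, 0.2834],
 [0.2834, 1]]


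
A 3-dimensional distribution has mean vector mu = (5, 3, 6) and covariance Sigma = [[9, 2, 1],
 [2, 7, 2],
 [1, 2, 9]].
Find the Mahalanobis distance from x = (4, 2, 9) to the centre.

Step 1 — centre the observation: (x - mu) = (-1, -1, 3).

Step 2 — invert Sigma (cofactor / det for 3×3, or solve directly):
  Sigma^{-1} = [[0.119, -0.0323, -0.006],
 [-0.0323, 0.1613, -0.0323],
 [-0.006, -0.0323, 0.119]].

Step 3 — form the quadratic (x - mu)^T · Sigma^{-1} · (x - mu):
  Sigma^{-1} · (x - mu) = (-0.1048, -0.2258, 0.3952).
  (x - mu)^T · [Sigma^{-1} · (x - mu)] = (-1)·(-0.1048) + (-1)·(-0.2258) + (3)·(0.3952) = 1.5161.

Step 4 — take square root: d = √(1.5161) ≈ 1.2313.

d(x, mu) = √(1.5161) ≈ 1.2313


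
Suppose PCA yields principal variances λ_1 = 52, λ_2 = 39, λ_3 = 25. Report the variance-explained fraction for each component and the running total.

Step 1 — total variance = trace(Sigma) = Σ λ_i = 52 + 39 + 25 = 116.

Step 2 — fraction explained by component i = λ_i / Σ λ:
  PC1: 52/116 = 0.4483
  PC2: 39/116 = 0.3362
  PC3: 25/116 = 0.2155

Step 3 — cumulative fraction after k components = (λ_1 + ... + λ_k) / Σ λ:
  k = 1: 52/116 = 0.4483
  k = 2: (52 + 39)/116 = 91/116 = 0.7845
  k = 3: (52 + 39 + 25)/116 = 116/116 = 1

Summary (fraction, with percent):

explained: PC1 0.4483 (44.83%), PC2 0.3362 (33.62%), PC3 0.2155 (21.55%);  cumulative: 0.4483, 0.7845, 1


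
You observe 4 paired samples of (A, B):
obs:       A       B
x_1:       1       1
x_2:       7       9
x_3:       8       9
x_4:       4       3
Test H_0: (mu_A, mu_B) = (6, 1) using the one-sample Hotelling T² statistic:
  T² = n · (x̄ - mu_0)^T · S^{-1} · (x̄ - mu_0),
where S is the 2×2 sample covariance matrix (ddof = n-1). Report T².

Step 1 — sample mean vector:
  mean(A) = (1 + 7 + 8 + 4) / 4 = 20/4 = 5
  mean(B) = (1 + 9 + 9 + 3) / 4 = 22/4 = 5.5
  x̄ = (5, 5.5),  deviation x̄ - mu_0 = (5, 5.5) - (6, 1) = (-1, 4.5).

Step 2 — sample covariance matrix, S[i,j] = (1/(n-1)) · Σ_k (x_{k,i} - mean_i) · (x_{k,j} - mean_j), divisor n-1 = 3:
  S[A,A] = ((-4)·(-4) + (2)·(2) + (3)·(3) + (-1)·(-1)) / 3 = 30/3 = 10
  S[A,B] = ((-4)·(-4.5) + (2)·(3.5) + (3)·(3.5) + (-1)·(-2.5)) / 3 = 38/3 = 12.6667
  S[B,B] = ((-4.5)·(-4.5) + (3.5)·(3.5) + (3.5)·(3.5) + (-2.5)·(-2.5)) / 3 = 51/3 = 17
  S = [[10, 12.6667],
 [12.6667, 17]].

Step 3 — invert S. det(S) = 10·17 - (12.6667)² = 9.5556.
  S^{-1} = (1/det) · [[d, -b], [-b, a]] = [[1.7791, -1.3256],
 [-1.3256, 1.0465]].

Step 4 — quadratic form (x̄ - mu_0)^T · S^{-1} · (x̄ - mu_0):
  S^{-1} · (x̄ - mu_0) = (-7.7442, 6.0349),
  (x̄ - mu_0)^T · [...] = (-1)·(-7.7442) + (4.5)·(6.0349) = 34.9012.

Step 5 — scale by n: T² = 4 · 34.9012 = 139.6047.

T² ≈ 139.6047


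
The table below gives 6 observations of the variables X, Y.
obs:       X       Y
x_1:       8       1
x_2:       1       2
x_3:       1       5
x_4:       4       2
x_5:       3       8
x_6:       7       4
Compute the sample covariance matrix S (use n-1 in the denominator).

Step 1 — column means:
  mean(X) = (8 + 1 + 1 + 4 + 3 + 7) / 6 = 24/6 = 4
  mean(Y) = (1 + 2 + 5 + 2 + 8 + 4) / 6 = 22/6 = 3.6667

Step 2 — sample covariance S[i,j] = (1/(n-1)) · Σ_k (x_{k,i} - mean_i) · (x_{k,j} - mean_j), with n-1 = 5.
  S[X,X] = ((4)·(4) + (-3)·(-3) + (-3)·(-3) + (0)·(0) + (-1)·(-1) + (3)·(3)) / 5 = 44/5 = 8.8
  S[X,Y] = ((4)·(-2.6667) + (-3)·(-1.6667) + (-3)·(1.3333) + (0)·(-1.6667) + (-1)·(4.3333) + (3)·(0.3333)) / 5 = -13/5 = -2.6
  S[Y,Y] = ((-2.6667)·(-2.6667) + (-1.6667)·(-1.6667) + (1.3333)·(1.3333) + (-1.6667)·(-1.6667) + (4.3333)·(4.3333) + (0.3333)·(0.3333)) / 5 = 33.3333/5 = 6.6667

S is symmetric (S[j,i] = S[i,j]). Assembling:

S = [[8.8, -2.6],
 [-2.6, 6.6667]]


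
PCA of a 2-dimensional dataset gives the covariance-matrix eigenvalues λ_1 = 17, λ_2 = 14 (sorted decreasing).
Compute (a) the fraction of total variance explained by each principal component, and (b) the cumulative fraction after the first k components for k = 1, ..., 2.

Step 1 — total variance = trace(Sigma) = Σ λ_i = 17 + 14 = 31.

Step 2 — fraction explained by component i = λ_i / Σ λ:
  PC1: 17/31 = 0.5484
  PC2: 14/31 = 0.4516

Step 3 — cumulative fraction after k components = (λ_1 + ... + λ_k) / Σ λ:
  k = 1: 17/31 = 0.5484
  k = 2: (17 + 14)/31 = 31/31 = 1

Summary (fraction, with percent):

explained: PC1 0.5484 (54.84%), PC2 0.4516 (45.16%);  cumulative: 0.5484, 1


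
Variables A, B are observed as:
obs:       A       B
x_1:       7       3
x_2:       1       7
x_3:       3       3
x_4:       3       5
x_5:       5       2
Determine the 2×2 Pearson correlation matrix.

Step 1 — column means:
  mean(A) = (7 + 1 + 3 + 3 + 5) / 5 = 19/5 = 3.8
  mean(B) = (3 + 7 + 3 + 5 + 2) / 5 = 20/5 = 4

Step 2 — sample variances and covariances s[i,j] = (1/(n-1)) · Σ_k (x_{k,i} - mean_i) · (x_{k,j} - mean_j), with n-1 = 4:
  s[A,A] = ((3.2)·(3.2) + (-2.8)·(-2.8) + (-0.8)·(-0.8) + (-0.8)·(-0.8) + (1.2)·(1.2)) / 4 = 20.8/4 = 5.2
  s[A,B] = ((3.2)·(-1) + (-2.8)·(3) + (-0.8)·(-1) + (-0.8)·(1) + (1.2)·(-2)) / 4 = -14/4 = -3.5
  s[B,B] = ((-1)·(-1) + (3)·(3) + (-1)·(-1) + (1)·(1) + (-2)·(-2)) / 4 = 16/4 = 4
  Sample standard deviations s_i = √(s[i,i]):
  s(A) = √(5.2) = 2.2804
  s(B) = √(4) = 2

Step 3 — r_{ij} = s_{ij} / (s_i · s_j):
  r[A,A] = 1 (diagonal).
  r[A,B] = -3.5 / (2.2804 · 2) = -3.5 / 4.5607 = -0.7674
  r[B,B] = 1 (diagonal).

R is symmetric with unit diagonal. Assembling:

R = [[1, -0.7674],
 [-0.7674, 1]]


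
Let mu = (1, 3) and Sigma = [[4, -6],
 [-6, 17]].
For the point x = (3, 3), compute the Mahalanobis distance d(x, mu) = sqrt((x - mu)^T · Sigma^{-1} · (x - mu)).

Step 1 — centre the observation: (x - mu) = (2, 0).

Step 2 — invert Sigma. det(Sigma) = 4·17 - (-6)² = 32.
  Sigma^{-1} = (1/det) · [[d, -b], [-b, a]] = [[0.5312, 0.1875],
 [0.1875, 0.125]].

Step 3 — form the quadratic (x - mu)^T · Sigma^{-1} · (x - mu):
  Sigma^{-1} · (x - mu) = (1.0625, 0.375).
  (x - mu)^T · [Sigma^{-1} · (x - mu)] = (2)·(1.0625) + (0)·(0.375) = 2.125.

Step 4 — take square root: d = √(2.125) ≈ 1.4577.

d(x, mu) = √(2.125) ≈ 1.4577


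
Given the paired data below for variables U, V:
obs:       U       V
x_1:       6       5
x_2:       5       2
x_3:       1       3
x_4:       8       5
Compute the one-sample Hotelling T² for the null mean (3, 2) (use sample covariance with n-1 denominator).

Step 1 — sample mean vector:
  mean(U) = (6 + 5 + 1 + 8) / 4 = 20/4 = 5
  mean(V) = (5 + 2 + 3 + 5) / 4 = 15/4 = 3.75
  x̄ = (5, 3.75),  deviation x̄ - mu_0 = (5, 3.75) - (3, 2) = (2, 1.75).

Step 2 — sample covariance matrix, S[i,j] = (1/(n-1)) · Σ_k (x_{k,i} - mean_i) · (x_{k,j} - mean_j), divisor n-1 = 3:
  S[U,U] = ((1)·(1) + (0)·(0) + (-4)·(-4) + (3)·(3)) / 3 = 26/3 = 8.6667
  S[U,V] = ((1)·(1.25) + (0)·(-1.75) + (-4)·(-0.75) + (3)·(1.25)) / 3 = 8/3 = 2.6667
  S[V,V] = ((1.25)·(1.25) + (-1.75)·(-1.75) + (-0.75)·(-0.75) + (1.25)·(1.25)) / 3 = 6.75/3 = 2.25
  S = [[8.6667, 2.6667],
 [2.6667, 2.25]].

Step 3 — invert S. det(S) = 8.6667·2.25 - (2.6667)² = 12.3889.
  S^{-1} = (1/det) · [[d, -b], [-b, a]] = [[0.1816, -0.2152],
 [-0.2152, 0.6996]].

Step 4 — quadratic form (x̄ - mu_0)^T · S^{-1} · (x̄ - mu_0):
  S^{-1} · (x̄ - mu_0) = (-0.0135, 0.7937),
  (x̄ - mu_0)^T · [...] = (2)·(-0.0135) + (1.75)·(0.7937) = 1.3621.

Step 5 — scale by n: T² = 4 · 1.3621 = 5.4484.

T² ≈ 5.4484


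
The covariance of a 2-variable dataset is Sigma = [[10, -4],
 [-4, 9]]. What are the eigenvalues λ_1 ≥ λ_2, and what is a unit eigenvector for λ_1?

Step 1 — characteristic polynomial of 2×2 Sigma:
  det(Sigma - λI) = λ² - trace · λ + det = 0.
  trace = 10 + 9 = 19, det = 10·9 - (-4)² = 74.
Step 2 — discriminant:
  Δ = trace² - 4·det = 361 - 296 = 65.
Step 3 — eigenvalues:
  λ = (trace ± √Δ)/2 = (19 ± 8.0623)/2,
  λ_1 = 13.5311,  λ_2 = 5.4689.

Step 4 — unit eigenvector for λ_1: solve (Sigma - λ_1 I)v = 0. First row:
  (10 - 13.5311)·v_x + (-4)·v_y = 0, i.e. (-3.5311)·v_x + (-4)·v_y = 0,
  so v ∝ (b, λ_1 - a) = (-4, 3.5311); multiply by -1 so the first entry is positive: u = (4, -3.5311).
  ||u|| = √((4)² + (-3.5311)²) = √(28.4689) ≈ 5.3356,
  v_1 = u/||u|| ≈ (0.7497, -0.6618) (||v_1|| = 1).

λ_1 = 13.5311,  λ_2 = 5.4689;  v_1 ≈ (0.7497, -0.6618)


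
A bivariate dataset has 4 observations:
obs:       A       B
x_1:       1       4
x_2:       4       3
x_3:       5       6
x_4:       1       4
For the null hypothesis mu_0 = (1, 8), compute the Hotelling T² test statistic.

Step 1 — sample mean vector:
  mean(A) = (1 + 4 + 5 + 1) / 4 = 11/4 = 2.75
  mean(B) = (4 + 3 + 6 + 4) / 4 = 17/4 = 4.25
  x̄ = (2.75, 4.25),  deviation x̄ - mu_0 = (2.75, 4.25) - (1, 8) = (1.75, -3.75).

Step 2 — sample covariance matrix, S[i,j] = (1/(n-1)) · Σ_k (x_{k,i} - mean_i) · (x_{k,j} - mean_j), divisor n-1 = 3:
  S[A,A] = ((-1.75)·(-1.75) + (1.25)·(1.25) + (2.25)·(2.25) + (-1.75)·(-1.75)) / 3 = 12.75/3 = 4.25
  S[A,B] = ((-1.75)·(-0.25) + (1.25)·(-1.25) + (2.25)·(1.75) + (-1.75)·(-0.25)) / 3 = 3.25/3 = 1.0833
  S[B,B] = ((-0.25)·(-0.25) + (-1.25)·(-1.25) + (1.75)·(1.75) + (-0.25)·(-0.25)) / 3 = 4.75/3 = 1.5833
  S = [[4.25, 1.0833],
 [1.0833, 1.5833]].

Step 3 — invert S. det(S) = 4.25·1.5833 - (1.0833)² = 5.5556.
  S^{-1} = (1/det) · [[d, -b], [-b, a]] = [[0.285, -0.195],
 [-0.195, 0.765]].

Step 4 — quadratic form (x̄ - mu_0)^T · S^{-1} · (x̄ - mu_0):
  S^{-1} · (x̄ - mu_0) = (1.23, -3.21),
  (x̄ - mu_0)^T · [...] = (1.75)·(1.23) + (-3.75)·(-3.21) = 14.19.

Step 5 — scale by n: T² = 4 · 14.19 = 56.76.

T² ≈ 56.76


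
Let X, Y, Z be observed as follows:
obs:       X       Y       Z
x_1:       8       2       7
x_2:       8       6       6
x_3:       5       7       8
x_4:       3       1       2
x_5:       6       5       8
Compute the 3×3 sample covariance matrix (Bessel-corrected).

Step 1 — column means:
  mean(X) = (8 + 8 + 5 + 3 + 6) / 5 = 30/5 = 6
  mean(Y) = (2 + 6 + 7 + 1 + 5) / 5 = 21/5 = 4.2
  mean(Z) = (7 + 6 + 8 + 2 + 8) / 5 = 31/5 = 6.2

Step 2 — sample covariance S[i,j] = (1/(n-1)) · Σ_k (x_{k,i} - mean_i) · (x_{k,j} - mean_j), with n-1 = 4.
  S[X,X] = ((2)·(2) + (2)·(2) + (-1)·(-1) + (-3)·(-3) + (0)·(0)) / 4 = 18/4 = 4.5
  S[X,Y] = ((2)·(-2.2) + (2)·(1.8) + (-1)·(2.8) + (-3)·(-3.2) + (0)·(0.8)) / 4 = 6/4 = 1.5
  S[X,Z] = ((2)·(0.8) + (2)·(-0.2) + (-1)·(1.8) + (-3)·(-4.2) + (0)·(1.8)) / 4 = 12/4 = 3
  S[Y,Y] = ((-2.2)·(-2.2) + (1.8)·(1.8) + (2.8)·(2.8) + (-3.2)·(-3.2) + (0.8)·(0.8)) / 4 = 26.8/4 = 6.7
  S[Y,Z] = ((-2.2)·(0.8) + (1.8)·(-0.2) + (2.8)·(1.8) + (-3.2)·(-4.2) + (0.8)·(1.8)) / 4 = 17.8/4 = 4.45
  S[Z,Z] = ((0.8)·(0.8) + (-0.2)·(-0.2) + (1.8)·(1.8) + (-4.2)·(-4.2) + (1.8)·(1.8)) / 4 = 24.8/4 = 6.2

S is symmetric (S[j,i] = S[i,j]). Assembling:

S = [[4.5, 1.5, 3],
 [1.5, 6.7, 4.45],
 [3, 4.45, 6.2]]


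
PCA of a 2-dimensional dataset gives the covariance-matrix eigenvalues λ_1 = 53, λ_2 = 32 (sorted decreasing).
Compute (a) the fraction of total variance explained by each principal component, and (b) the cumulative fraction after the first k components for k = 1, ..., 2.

Step 1 — total variance = trace(Sigma) = Σ λ_i = 53 + 32 = 85.

Step 2 — fraction explained by component i = λ_i / Σ λ:
  PC1: 53/85 = 0.6235
  PC2: 32/85 = 0.3765

Step 3 — cumulative fraction after k components = (λ_1 + ... + λ_k) / Σ λ:
  k = 1: 53/85 = 0.6235
  k = 2: (53 + 32)/85 = 85/85 = 1

Summary (fraction, with percent):

explained: PC1 0.6235 (62.35%), PC2 0.3765 (37.65%);  cumulative: 0.6235, 1


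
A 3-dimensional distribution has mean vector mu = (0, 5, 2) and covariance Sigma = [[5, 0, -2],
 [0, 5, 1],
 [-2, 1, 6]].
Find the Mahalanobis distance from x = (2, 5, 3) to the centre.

Step 1 — centre the observation: (x - mu) = (2, 0, 1).

Step 2 — invert Sigma (cofactor / det for 3×3, or solve directly):
  Sigma^{-1} = [[0.232, -0.016, 0.08],
 [-0.016, 0.208, -0.04],
 [0.08, -0.04, 0.2]].

Step 3 — form the quadratic (x - mu)^T · Sigma^{-1} · (x - mu):
  Sigma^{-1} · (x - mu) = (0.544, -0.072, 0.36).
  (x - mu)^T · [Sigma^{-1} · (x - mu)] = (2)·(0.544) + (0)·(-0.072) + (1)·(0.36) = 1.448.

Step 4 — take square root: d = √(1.448) ≈ 1.2033.

d(x, mu) = √(1.448) ≈ 1.2033


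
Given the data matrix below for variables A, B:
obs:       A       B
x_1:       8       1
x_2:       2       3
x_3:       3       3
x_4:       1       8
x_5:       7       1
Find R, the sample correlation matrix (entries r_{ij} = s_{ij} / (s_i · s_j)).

Step 1 — column means:
  mean(A) = (8 + 2 + 3 + 1 + 7) / 5 = 21/5 = 4.2
  mean(B) = (1 + 3 + 3 + 8 + 1) / 5 = 16/5 = 3.2

Step 2 — sample variances and covariances s[i,j] = (1/(n-1)) · Σ_k (x_{k,i} - mean_i) · (x_{k,j} - mean_j), with n-1 = 4:
  s[A,A] = ((3.8)·(3.8) + (-2.2)·(-2.2) + (-1.2)·(-1.2) + (-3.2)·(-3.2) + (2.8)·(2.8)) / 4 = 38.8/4 = 9.7
  s[A,B] = ((3.8)·(-2.2) + (-2.2)·(-0.2) + (-1.2)·(-0.2) + (-3.2)·(4.8) + (2.8)·(-2.2)) / 4 = -29.2/4 = -7.3
  s[B,B] = ((-2.2)·(-2.2) + (-0.2)·(-0.2) + (-0.2)·(-0.2) + (4.8)·(4.8) + (-2.2)·(-2.2)) / 4 = 32.8/4 = 8.2
  Sample standard deviations s_i = √(s[i,i]):
  s(A) = √(9.7) = 3.1145
  s(B) = √(8.2) = 2.8636

Step 3 — r_{ij} = s_{ij} / (s_i · s_j):
  r[A,A] = 1 (diagonal).
  r[A,B] = -7.3 / (3.1145 · 2.8636) = -7.3 / 8.9185 = -0.8185
  r[B,B] = 1 (diagonal).

R is symmetric with unit diagonal. Assembling:

R = [[1, -0.8185],
 [-0.8185, 1]]


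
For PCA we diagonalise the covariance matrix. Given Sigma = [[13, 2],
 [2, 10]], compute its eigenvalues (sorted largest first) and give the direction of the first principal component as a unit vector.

Step 1 — characteristic polynomial of 2×2 Sigma:
  det(Sigma - λI) = λ² - trace · λ + det = 0.
  trace = 13 + 10 = 23, det = 13·10 - (2)² = 126.
Step 2 — discriminant:
  Δ = trace² - 4·det = 529 - 504 = 25.
Step 3 — eigenvalues:
  λ = (trace ± √Δ)/2 = (23 ± 5)/2,
  λ_1 = 14,  λ_2 = 9.

Step 4 — unit eigenvector for λ_1: solve (Sigma - λ_1 I)v = 0. First row:
  (13 - 14)·v_x + (2)·v_y = 0, i.e. (-1)·v_x + (2)·v_y = 0,
  so v ∝ (b, λ_1 - a) = (2, 1) = u.
  ||u|| = √((2)² + (1)²) = √(5) ≈ 2.2361,
  v_1 = u/||u|| ≈ (0.8944, 0.4472) (||v_1|| = 1).

λ_1 = 14,  λ_2 = 9;  v_1 ≈ (0.8944, 0.4472)


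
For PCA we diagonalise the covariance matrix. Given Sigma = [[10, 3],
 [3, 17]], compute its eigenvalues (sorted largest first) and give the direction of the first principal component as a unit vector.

Step 1 — characteristic polynomial of 2×2 Sigma:
  det(Sigma - λI) = λ² - trace · λ + det = 0.
  trace = 10 + 17 = 27, det = 10·17 - (3)² = 161.
Step 2 — discriminant:
  Δ = trace² - 4·det = 729 - 644 = 85.
Step 3 — eigenvalues:
  λ = (trace ± √Δ)/2 = (27 ± 9.2195)/2,
  λ_1 = 18.1098,  λ_2 = 8.8902.

Step 4 — unit eigenvector for λ_1: solve (Sigma - λ_1 I)v = 0. First row:
  (10 - 18.1098)·v_x + (3)·v_y = 0, i.e. (-8.1098)·v_x + (3)·v_y = 0,
  so v ∝ (b, λ_1 - a) = (3, 8.1098) = u.
  ||u|| = √((3)² + (8.1098)²) = √(74.7684) ≈ 8.6469,
  v_1 = u/||u|| ≈ (0.3469, 0.9379) (||v_1|| = 1).

λ_1 = 18.1098,  λ_2 = 8.8902;  v_1 ≈ (0.3469, 0.9379)


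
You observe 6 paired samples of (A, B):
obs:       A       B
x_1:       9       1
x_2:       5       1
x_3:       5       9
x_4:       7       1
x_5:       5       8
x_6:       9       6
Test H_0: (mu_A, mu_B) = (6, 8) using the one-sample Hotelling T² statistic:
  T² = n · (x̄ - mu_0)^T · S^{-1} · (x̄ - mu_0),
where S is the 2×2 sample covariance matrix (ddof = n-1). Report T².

Step 1 — sample mean vector:
  mean(A) = (9 + 5 + 5 + 7 + 5 + 9) / 6 = 40/6 = 6.6667
  mean(B) = (1 + 1 + 9 + 1 + 8 + 6) / 6 = 26/6 = 4.3333
  x̄ = (6.6667, 4.3333),  deviation x̄ - mu_0 = (6.6667, 4.3333) - (6, 8) = (0.6667, -3.6667).

Step 2 — sample covariance matrix, S[i,j] = (1/(n-1)) · Σ_k (x_{k,i} - mean_i) · (x_{k,j} - mean_j), divisor n-1 = 5:
  S[A,A] = ((2.3333)·(2.3333) + (-1.6667)·(-1.6667) + (-1.6667)·(-1.6667) + (0.3333)·(0.3333) + (-1.6667)·(-1.6667) + (2.3333)·(2.3333)) / 5 = 19.3333/5 = 3.8667
  S[A,B] = ((2.3333)·(-3.3333) + (-1.6667)·(-3.3333) + (-1.6667)·(4.6667) + (0.3333)·(-3.3333) + (-1.6667)·(3.6667) + (2.3333)·(1.6667)) / 5 = -13.3333/5 = -2.6667
  S[B,B] = ((-3.3333)·(-3.3333) + (-3.3333)·(-3.3333) + (4.6667)·(4.6667) + (-3.3333)·(-3.3333) + (3.6667)·(3.6667) + (1.6667)·(1.6667)) / 5 = 71.3333/5 = 14.2667
  S = [[3.8667, -2.6667],
 [-2.6667, 14.2667]].

Step 3 — invert S. det(S) = 3.8667·14.2667 - (-2.6667)² = 48.0533.
  S^{-1} = (1/det) · [[d, -b], [-b, a]] = [[0.2969, 0.0555],
 [0.0555, 0.0805]].

Step 4 — quadratic form (x̄ - mu_0)^T · S^{-1} · (x̄ - mu_0):
  S^{-1} · (x̄ - mu_0) = (-0.0055, -0.258),
  (x̄ - mu_0)^T · [...] = (0.6667)·(-0.0055) + (-3.6667)·(-0.258) = 0.9425.

Step 5 — scale by n: T² = 6 · 0.9425 = 5.6548.

T² ≈ 5.6548


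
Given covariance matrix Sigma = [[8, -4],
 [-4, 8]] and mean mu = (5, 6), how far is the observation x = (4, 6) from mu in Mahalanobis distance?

Step 1 — centre the observation: (x - mu) = (-1, 0).

Step 2 — invert Sigma. det(Sigma) = 8·8 - (-4)² = 48.
  Sigma^{-1} = (1/det) · [[d, -b], [-b, a]] = [[0.1667, 0.0833],
 [0.0833, 0.1667]].

Step 3 — form the quadratic (x - mu)^T · Sigma^{-1} · (x - mu):
  Sigma^{-1} · (x - mu) = (-0.1667, -0.0833).
  (x - mu)^T · [Sigma^{-1} · (x - mu)] = (-1)·(-0.1667) + (0)·(-0.0833) = 0.1667.

Step 4 — take square root: d = √(0.1667) ≈ 0.4082.

d(x, mu) = √(0.1667) ≈ 0.4082


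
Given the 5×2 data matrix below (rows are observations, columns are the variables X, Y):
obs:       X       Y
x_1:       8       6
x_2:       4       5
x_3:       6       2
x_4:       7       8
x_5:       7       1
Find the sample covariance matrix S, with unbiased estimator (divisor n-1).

Step 1 — column means:
  mean(X) = (8 + 4 + 6 + 7 + 7) / 5 = 32/5 = 6.4
  mean(Y) = (6 + 5 + 2 + 8 + 1) / 5 = 22/5 = 4.4

Step 2 — sample covariance S[i,j] = (1/(n-1)) · Σ_k (x_{k,i} - mean_i) · (x_{k,j} - mean_j), with n-1 = 4.
  S[X,X] = ((1.6)·(1.6) + (-2.4)·(-2.4) + (-0.4)·(-0.4) + (0.6)·(0.6) + (0.6)·(0.6)) / 4 = 9.2/4 = 2.3
  S[X,Y] = ((1.6)·(1.6) + (-2.4)·(0.6) + (-0.4)·(-2.4) + (0.6)·(3.6) + (0.6)·(-3.4)) / 4 = 2.2/4 = 0.55
  S[Y,Y] = ((1.6)·(1.6) + (0.6)·(0.6) + (-2.4)·(-2.4) + (3.6)·(3.6) + (-3.4)·(-3.4)) / 4 = 33.2/4 = 8.3

S is symmetric (S[j,i] = S[i,j]). Assembling:

S = [[2.3, 0.55],
 [0.55, 8.3]]


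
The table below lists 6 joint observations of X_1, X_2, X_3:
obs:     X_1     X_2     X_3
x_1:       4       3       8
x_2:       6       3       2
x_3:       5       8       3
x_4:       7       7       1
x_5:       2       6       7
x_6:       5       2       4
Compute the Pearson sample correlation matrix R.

Step 1 — column means:
  mean(X_1) = (4 + 6 + 5 + 7 + 2 + 5) / 6 = 29/6 = 4.8333
  mean(X_2) = (3 + 3 + 8 + 7 + 6 + 2) / 6 = 29/6 = 4.8333
  mean(X_3) = (8 + 2 + 3 + 1 + 7 + 4) / 6 = 25/6 = 4.1667

Step 2 — sample variances and covariances s[i,j] = (1/(n-1)) · Σ_k (x_{k,i} - mean_i) · (x_{k,j} - mean_j), with n-1 = 5:
  s[X_1,X_1] = ((-0.8333)·(-0.8333) + (1.1667)·(1.1667) + (0.1667)·(0.1667) + (2.1667)·(2.1667) + (-2.8333)·(-2.8333) + (0.1667)·(0.1667)) / 5 = 14.8333/5 = 2.9667
  s[X_1,X_2] = ((-0.8333)·(-1.8333) + (1.1667)·(-1.8333) + (0.1667)·(3.1667) + (2.1667)·(2.1667) + (-2.8333)·(1.1667) + (0.1667)·(-2.8333)) / 5 = 0.8333/5 = 0.1667
  s[X_1,X_3] = ((-0.8333)·(3.8333) + (1.1667)·(-2.1667) + (0.1667)·(-1.1667) + (2.1667)·(-3.1667) + (-2.8333)·(2.8333) + (0.1667)·(-0.1667)) / 5 = -20.8333/5 = -4.1667
  s[X_2,X_2] = ((-1.8333)·(-1.8333) + (-1.8333)·(-1.8333) + (3.1667)·(3.1667) + (2.1667)·(2.1667) + (1.1667)·(1.1667) + (-2.8333)·(-2.8333)) / 5 = 30.8333/5 = 6.1667
  s[X_2,X_3] = ((-1.8333)·(3.8333) + (-1.8333)·(-2.1667) + (3.1667)·(-1.1667) + (2.1667)·(-3.1667) + (1.1667)·(2.8333) + (-2.8333)·(-0.1667)) / 5 = -9.8333/5 = -1.9667
  s[X_3,X_3] = ((3.8333)·(3.8333) + (-2.1667)·(-2.1667) + (-1.1667)·(-1.1667) + (-3.1667)·(-3.1667) + (2.8333)·(2.8333) + (-0.1667)·(-0.1667)) / 5 = 38.8333/5 = 7.7667
  Sample standard deviations s_i = √(s[i,i]):
  s(X_1) = √(2.9667) = 1.7224
  s(X_2) = √(6.1667) = 2.4833
  s(X_3) = √(7.7667) = 2.7869

Step 3 — r_{ij} = s_{ij} / (s_i · s_j):
  r[X_1,X_1] = 1 (diagonal).
  r[X_1,X_2] = 0.1667 / (1.7224 · 2.4833) = 0.1667 / 4.2772 = 0.039
  r[X_1,X_3] = -4.1667 / (1.7224 · 2.7869) = -4.1667 / 4.8001 = -0.868
  r[X_2,X_2] = 1 (diagonal).
  r[X_2,X_3] = -1.9667 / (2.4833 · 2.7869) = -1.9667 / 6.9206 = -0.2842
  r[X_3,X_3] = 1 (diagonal).

R is symmetric with unit diagonal. Assembling:

R = [[1, 0.039, -0.868],
 [0.039, 1, -0.2842],
 [-0.868, -0.2842, 1]]


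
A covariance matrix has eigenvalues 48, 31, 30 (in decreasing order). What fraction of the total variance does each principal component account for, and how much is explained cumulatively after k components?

Step 1 — total variance = trace(Sigma) = Σ λ_i = 48 + 31 + 30 = 109.

Step 2 — fraction explained by component i = λ_i / Σ λ:
  PC1: 48/109 = 0.4404
  PC2: 31/109 = 0.2844
  PC3: 30/109 = 0.2752

Step 3 — cumulative fraction after k components = (λ_1 + ... + λ_k) / Σ λ:
  k = 1: 48/109 = 0.4404
  k = 2: (48 + 31)/109 = 79/109 = 0.7248
  k = 3: (48 + 31 + 30)/109 = 109/109 = 1

Summary (fraction, with percent):

explained: PC1 0.4404 (44.04%), PC2 0.2844 (28.44%), PC3 0.2752 (27.52%);  cumulative: 0.4404, 0.7248, 1


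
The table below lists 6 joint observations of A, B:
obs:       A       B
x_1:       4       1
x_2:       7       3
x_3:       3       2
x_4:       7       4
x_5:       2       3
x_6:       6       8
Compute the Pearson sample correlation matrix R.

Step 1 — column means:
  mean(A) = (4 + 7 + 3 + 7 + 2 + 6) / 6 = 29/6 = 4.8333
  mean(B) = (1 + 3 + 2 + 4 + 3 + 8) / 6 = 21/6 = 3.5

Step 2 — sample variances and covariances s[i,j] = (1/(n-1)) · Σ_k (x_{k,i} - mean_i) · (x_{k,j} - mean_j), with n-1 = 5:
  s[A,A] = ((-0.8333)·(-0.8333) + (2.1667)·(2.1667) + (-1.8333)·(-1.8333) + (2.1667)·(2.1667) + (-2.8333)·(-2.8333) + (1.1667)·(1.1667)) / 5 = 22.8333/5 = 4.5667
  s[A,B] = ((-0.8333)·(-2.5) + (2.1667)·(-0.5) + (-1.8333)·(-1.5) + (2.1667)·(0.5) + (-2.8333)·(-0.5) + (1.1667)·(4.5)) / 5 = 11.5/5 = 2.3
  s[B,B] = ((-2.5)·(-2.5) + (-0.5)·(-0.5) + (-1.5)·(-1.5) + (0.5)·(0.5) + (-0.5)·(-0.5) + (4.5)·(4.5)) / 5 = 29.5/5 = 5.9
  Sample standard deviations s_i = √(s[i,i]):
  s(A) = √(4.5667) = 2.137
  s(B) = √(5.9) = 2.429

Step 3 — r_{ij} = s_{ij} / (s_i · s_j):
  r[A,A] = 1 (diagonal).
  r[A,B] = 2.3 / (2.137 · 2.429) = 2.3 / 5.1907 = 0.4431
  r[B,B] = 1 (diagonal).

R is symmetric with unit diagonal. Assembling:

R = [[1, 0.4431],
 [0.4431, 1]]


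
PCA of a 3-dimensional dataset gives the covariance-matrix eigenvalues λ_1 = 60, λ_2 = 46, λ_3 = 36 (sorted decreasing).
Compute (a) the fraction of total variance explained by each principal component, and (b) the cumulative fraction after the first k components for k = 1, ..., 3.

Step 1 — total variance = trace(Sigma) = Σ λ_i = 60 + 46 + 36 = 142.

Step 2 — fraction explained by component i = λ_i / Σ λ:
  PC1: 60/142 = 0.4225
  PC2: 46/142 = 0.3239
  PC3: 36/142 = 0.2535

Step 3 — cumulative fraction after k components = (λ_1 + ... + λ_k) / Σ λ:
  k = 1: 60/142 = 0.4225
  k = 2: (60 + 46)/142 = 106/142 = 0.7465
  k = 3: (60 + 46 + 36)/142 = 142/142 = 1

Summary (fraction, with percent):

explained: PC1 0.4225 (42.25%), PC2 0.3239 (32.39%), PC3 0.2535 (25.35%);  cumulative: 0.4225, 0.7465, 1


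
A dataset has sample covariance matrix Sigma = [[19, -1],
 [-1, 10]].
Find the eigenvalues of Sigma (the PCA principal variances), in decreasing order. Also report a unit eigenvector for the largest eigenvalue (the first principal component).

Step 1 — characteristic polynomial of 2×2 Sigma:
  det(Sigma - λI) = λ² - trace · λ + det = 0.
  trace = 19 + 10 = 29, det = 19·10 - (-1)² = 189.
Step 2 — discriminant:
  Δ = trace² - 4·det = 841 - 756 = 85.
Step 3 — eigenvalues:
  λ = (trace ± √Δ)/2 = (29 ± 9.2195)/2,
  λ_1 = 19.1098,  λ_2 = 9.8902.

Step 4 — unit eigenvector for λ_1: solve (Sigma - λ_1 I)v = 0. First row:
  (19 - 19.1098)·v_x + (-1)·v_y = 0, i.e. (-0.1098)·v_x + (-1)·v_y = 0,
  so v ∝ (b, λ_1 - a) = (-1, 0.1098); multiply by -1 so the first entry is positive: u = (1, -0.1098).
  ||u|| = √((1)² + (-0.1098)²) = √(1.012) ≈ 1.006,
  v_1 = u/||u|| ≈ (0.994, -0.1091) (||v_1|| = 1).

λ_1 = 19.1098,  λ_2 = 9.8902;  v_1 ≈ (0.994, -0.1091)


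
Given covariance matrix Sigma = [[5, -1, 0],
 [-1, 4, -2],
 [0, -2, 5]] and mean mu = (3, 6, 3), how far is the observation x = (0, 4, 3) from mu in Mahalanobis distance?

Step 1 — centre the observation: (x - mu) = (-3, -2, 0).

Step 2 — invert Sigma (cofactor / det for 3×3, or solve directly):
  Sigma^{-1} = [[0.2133, 0.0667, 0.0267],
 [0.0667, 0.3333, 0.1333],
 [0.0267, 0.1333, 0.2533]].

Step 3 — form the quadratic (x - mu)^T · Sigma^{-1} · (x - mu):
  Sigma^{-1} · (x - mu) = (-0.7733, -0.8667, -0.3467).
  (x - mu)^T · [Sigma^{-1} · (x - mu)] = (-3)·(-0.7733) + (-2)·(-0.8667) + (0)·(-0.3467) = 4.0533.

Step 4 — take square root: d = √(4.0533) ≈ 2.0133.

d(x, mu) = √(4.0533) ≈ 2.0133


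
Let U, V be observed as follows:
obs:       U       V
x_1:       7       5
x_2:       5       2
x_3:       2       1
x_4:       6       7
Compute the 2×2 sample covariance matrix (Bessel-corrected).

Step 1 — column means:
  mean(U) = (7 + 5 + 2 + 6) / 4 = 20/4 = 5
  mean(V) = (5 + 2 + 1 + 7) / 4 = 15/4 = 3.75

Step 2 — sample covariance S[i,j] = (1/(n-1)) · Σ_k (x_{k,i} - mean_i) · (x_{k,j} - mean_j), with n-1 = 3.
  S[U,U] = ((2)·(2) + (0)·(0) + (-3)·(-3) + (1)·(1)) / 3 = 14/3 = 4.6667
  S[U,V] = ((2)·(1.25) + (0)·(-1.75) + (-3)·(-2.75) + (1)·(3.25)) / 3 = 14/3 = 4.6667
  S[V,V] = ((1.25)·(1.25) + (-1.75)·(-1.75) + (-2.75)·(-2.75) + (3.25)·(3.25)) / 3 = 22.75/3 = 7.5833

S is symmetric (S[j,i] = S[i,j]). Assembling:

S = [[4.6667, 4.6667],
 [4.6667, 7.5833]]


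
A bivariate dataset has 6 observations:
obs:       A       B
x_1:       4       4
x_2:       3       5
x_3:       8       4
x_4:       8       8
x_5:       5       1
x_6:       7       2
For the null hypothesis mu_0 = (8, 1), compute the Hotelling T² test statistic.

Step 1 — sample mean vector:
  mean(A) = (4 + 3 + 8 + 8 + 5 + 7) / 6 = 35/6 = 5.8333
  mean(B) = (4 + 5 + 4 + 8 + 1 + 2) / 6 = 24/6 = 4
  x̄ = (5.8333, 4),  deviation x̄ - mu_0 = (5.8333, 4) - (8, 1) = (-2.1667, 3).

Step 2 — sample covariance matrix, S[i,j] = (1/(n-1)) · Σ_k (x_{k,i} - mean_i) · (x_{k,j} - mean_j), divisor n-1 = 5:
  S[A,A] = ((-1.8333)·(-1.8333) + (-2.8333)·(-2.8333) + (2.1667)·(2.1667) + (2.1667)·(2.1667) + (-0.8333)·(-0.8333) + (1.1667)·(1.1667)) / 5 = 22.8333/5 = 4.5667
  S[A,B] = ((-1.8333)·(0) + (-2.8333)·(1) + (2.1667)·(0) + (2.1667)·(4) + (-0.8333)·(-3) + (1.1667)·(-2)) / 5 = 6/5 = 1.2
  S[B,B] = ((0)·(0) + (1)·(1) + (0)·(0) + (4)·(4) + (-3)·(-3) + (-2)·(-2)) / 5 = 30/5 = 6
  S = [[4.5667, 1.2],
 [1.2, 6]].

Step 3 — invert S. det(S) = 4.5667·6 - (1.2)² = 25.96.
  S^{-1} = (1/det) · [[d, -b], [-b, a]] = [[0.2311, -0.0462],
 [-0.0462, 0.1759]].

Step 4 — quadratic form (x̄ - mu_0)^T · S^{-1} · (x̄ - mu_0):
  S^{-1} · (x̄ - mu_0) = (-0.6394, 0.6279),
  (x̄ - mu_0)^T · [...] = (-2.1667)·(-0.6394) + (3)·(0.6279) = 3.2691.

Step 5 — scale by n: T² = 6 · 3.2691 = 19.6148.

T² ≈ 19.6148


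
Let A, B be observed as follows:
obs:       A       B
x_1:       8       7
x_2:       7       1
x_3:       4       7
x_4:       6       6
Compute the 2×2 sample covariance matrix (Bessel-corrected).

Step 1 — column means:
  mean(A) = (8 + 7 + 4 + 6) / 4 = 25/4 = 6.25
  mean(B) = (7 + 1 + 7 + 6) / 4 = 21/4 = 5.25

Step 2 — sample covariance S[i,j] = (1/(n-1)) · Σ_k (x_{k,i} - mean_i) · (x_{k,j} - mean_j), with n-1 = 3.
  S[A,A] = ((1.75)·(1.75) + (0.75)·(0.75) + (-2.25)·(-2.25) + (-0.25)·(-0.25)) / 3 = 8.75/3 = 2.9167
  S[A,B] = ((1.75)·(1.75) + (0.75)·(-4.25) + (-2.25)·(1.75) + (-0.25)·(0.75)) / 3 = -4.25/3 = -1.4167
  S[B,B] = ((1.75)·(1.75) + (-4.25)·(-4.25) + (1.75)·(1.75) + (0.75)·(0.75)) / 3 = 24.75/3 = 8.25

S is symmetric (S[j,i] = S[i,j]). Assembling:

S = [[2.9167, -1.4167],
 [-1.4167, 8.25]]


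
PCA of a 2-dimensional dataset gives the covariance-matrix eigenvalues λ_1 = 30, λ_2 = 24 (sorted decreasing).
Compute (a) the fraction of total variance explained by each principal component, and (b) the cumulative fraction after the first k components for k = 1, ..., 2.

Step 1 — total variance = trace(Sigma) = Σ λ_i = 30 + 24 = 54.

Step 2 — fraction explained by component i = λ_i / Σ λ:
  PC1: 30/54 = 0.5556
  PC2: 24/54 = 0.4444

Step 3 — cumulative fraction after k components = (λ_1 + ... + λ_k) / Σ λ:
  k = 1: 30/54 = 0.5556
  k = 2: (30 + 24)/54 = 54/54 = 1

Summary (fraction, with percent):

explained: PC1 0.5556 (55.56%), PC2 0.4444 (44.44%);  cumulative: 0.5556, 1


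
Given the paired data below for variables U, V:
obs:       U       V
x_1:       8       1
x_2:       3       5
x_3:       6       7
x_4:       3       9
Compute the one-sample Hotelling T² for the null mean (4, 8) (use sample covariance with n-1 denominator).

Step 1 — sample mean vector:
  mean(U) = (8 + 3 + 6 + 3) / 4 = 20/4 = 5
  mean(V) = (1 + 5 + 7 + 9) / 4 = 22/4 = 5.5
  x̄ = (5, 5.5),  deviation x̄ - mu_0 = (5, 5.5) - (4, 8) = (1, -2.5).

Step 2 — sample covariance matrix, S[i,j] = (1/(n-1)) · Σ_k (x_{k,i} - mean_i) · (x_{k,j} - mean_j), divisor n-1 = 3:
  S[U,U] = ((3)·(3) + (-2)·(-2) + (1)·(1) + (-2)·(-2)) / 3 = 18/3 = 6
  S[U,V] = ((3)·(-4.5) + (-2)·(-0.5) + (1)·(1.5) + (-2)·(3.5)) / 3 = -18/3 = -6
  S[V,V] = ((-4.5)·(-4.5) + (-0.5)·(-0.5) + (1.5)·(1.5) + (3.5)·(3.5)) / 3 = 35/3 = 11.6667
  S = [[6, -6],
 [-6, 11.6667]].

Step 3 — invert S. det(S) = 6·11.6667 - (-6)² = 34.
  S^{-1} = (1/det) · [[d, -b], [-b, a]] = [[0.3431, 0.1765],
 [0.1765, 0.1765]].

Step 4 — quadratic form (x̄ - mu_0)^T · S^{-1} · (x̄ - mu_0):
  S^{-1} · (x̄ - mu_0) = (-0.098, -0.2647),
  (x̄ - mu_0)^T · [...] = (1)·(-0.098) + (-2.5)·(-0.2647) = 0.5637.

Step 5 — scale by n: T² = 4 · 0.5637 = 2.2549.

T² ≈ 2.2549


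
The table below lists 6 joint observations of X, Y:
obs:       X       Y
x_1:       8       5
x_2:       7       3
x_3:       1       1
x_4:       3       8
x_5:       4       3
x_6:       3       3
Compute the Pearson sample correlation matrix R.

Step 1 — column means:
  mean(X) = (8 + 7 + 1 + 3 + 4 + 3) / 6 = 26/6 = 4.3333
  mean(Y) = (5 + 3 + 1 + 8 + 3 + 3) / 6 = 23/6 = 3.8333

Step 2 — sample variances and covariances s[i,j] = (1/(n-1)) · Σ_k (x_{k,i} - mean_i) · (x_{k,j} - mean_j), with n-1 = 5:
  s[X,X] = ((3.6667)·(3.6667) + (2.6667)·(2.6667) + (-3.3333)·(-3.3333) + (-1.3333)·(-1.3333) + (-0.3333)·(-0.3333) + (-1.3333)·(-1.3333)) / 5 = 35.3333/5 = 7.0667
  s[X,Y] = ((3.6667)·(1.1667) + (2.6667)·(-0.8333) + (-3.3333)·(-2.8333) + (-1.3333)·(4.1667) + (-0.3333)·(-0.8333) + (-1.3333)·(-0.8333)) / 5 = 7.3333/5 = 1.4667
  s[Y,Y] = ((1.1667)·(1.1667) + (-0.8333)·(-0.8333) + (-2.8333)·(-2.8333) + (4.1667)·(4.1667) + (-0.8333)·(-0.8333) + (-0.8333)·(-0.8333)) / 5 = 28.8333/5 = 5.7667
  Sample standard deviations s_i = √(s[i,i]):
  s(X) = √(7.0667) = 2.6583
  s(Y) = √(5.7667) = 2.4014

Step 3 — r_{ij} = s_{ij} / (s_i · s_j):
  r[X,X] = 1 (diagonal).
  r[X,Y] = 1.4667 / (2.6583 · 2.4014) = 1.4667 / 6.3837 = 0.2298
  r[Y,Y] = 1 (diagonal).

R is symmetric with unit diagonal. Assembling:

R = [[1, 0.2298],
 [0.2298, 1]]


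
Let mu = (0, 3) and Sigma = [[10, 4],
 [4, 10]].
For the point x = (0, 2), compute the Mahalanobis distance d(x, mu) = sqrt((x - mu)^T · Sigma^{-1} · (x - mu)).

Step 1 — centre the observation: (x - mu) = (0, -1).

Step 2 — invert Sigma. det(Sigma) = 10·10 - (4)² = 84.
  Sigma^{-1} = (1/det) · [[d, -b], [-b, a]] = [[0.119, -0.0476],
 [-0.0476, 0.119]].

Step 3 — form the quadratic (x - mu)^T · Sigma^{-1} · (x - mu):
  Sigma^{-1} · (x - mu) = (0.0476, -0.119).
  (x - mu)^T · [Sigma^{-1} · (x - mu)] = (0)·(0.0476) + (-1)·(-0.119) = 0.119.

Step 4 — take square root: d = √(0.119) ≈ 0.345.

d(x, mu) = √(0.119) ≈ 0.345


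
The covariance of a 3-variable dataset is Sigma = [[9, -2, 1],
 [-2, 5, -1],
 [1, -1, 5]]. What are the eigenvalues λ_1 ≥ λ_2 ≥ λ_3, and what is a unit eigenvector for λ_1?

Step 1 — characteristic polynomial p(λ) = det(λI - Sigma) = λ³ - tr·λ² + c_1·λ - det, where tr = trace, c_1 = sum of the principal 2×2 minors, det = det(Sigma):
  tr = 9 + 5 + 5 = 19,
  c_1 = (9·5 - (-2)²) + (9·5 - (1)²) + (5·5 - (-1)²) = 41 + 44 + 24 = 109,
  det = 9·(5·5 - (-1)²) - (-2)·((-2)·5 - (-1)·(1)) + (1)·((-2)·(-1) - 5·(1)) = 9·(24) - (-2)·(-9) + (1)·(-3) = 195.
  So p(λ) = λ³ - 19λ² + 109λ - 195.
Step 2 — look for an integer root (rational root theorem: any rational root is an integer divisor of 195). Testing λ = 5:
  p(5) = 125 - 475 + 545 - 195 = 0  ✓
  Dividing out (λ - 5): p(λ) = (λ - 5)(λ² - 14λ + 39).
Step 3 — remaining eigenvalues from the quadratic λ² - 14λ + 39 = 0:
  Δ = 14² - 4·39 = 196 - 156 = 40,  λ = (14 ± √40)/2 = (14 ± 6.3246)/2 ≈ 10.1623 or 3.8377.
  Sorted: λ_1 = 10.1623,  λ_2 = 5,  λ_3 = 3.8377  (check: sum = 19 = tr ✓).

Step 4 — unit eigenvector for λ_1 ≈ 10.1623: v spans the null space of (Sigma - λ_1 I), whose rows are
  r_1 = (-1.1623, -2, 1),  r_2 = (-2, -5.1623, -1),  r_3 = (1, -1, -5.1623).
  v is orthogonal to every row, so take v ∝ r_1 × r_2 = ((-2)·(-1) - (1)·(-5.1623), (1)·(-2) - (-1.1623)·(-1), (-1.1623)·(-5.1623) - (-2)·(-2)) ≈ (7.1623, -3.1623, 2).
  Let u = (7.1623, -3.1623, 2).
  ||u|| = √((7.1623)² + (-3.1623)² + (2)²) = √(65.2982) ≈ 8.0807,  v_1 = u/||u|| ≈ (0.8863, -0.3913, 0.2475) (||v_1|| = 1).

λ_1 = 10.1623,  λ_2 = 5,  λ_3 = 3.8377;  v_1 ≈ (0.8863, -0.3913, 0.2475)


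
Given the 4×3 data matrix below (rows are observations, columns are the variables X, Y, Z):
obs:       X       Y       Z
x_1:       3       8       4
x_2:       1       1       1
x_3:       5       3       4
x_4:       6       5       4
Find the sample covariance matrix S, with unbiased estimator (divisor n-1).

Step 1 — column means:
  mean(X) = (3 + 1 + 5 + 6) / 4 = 15/4 = 3.75
  mean(Y) = (8 + 1 + 3 + 5) / 4 = 17/4 = 4.25
  mean(Z) = (4 + 1 + 4 + 4) / 4 = 13/4 = 3.25

Step 2 — sample covariance S[i,j] = (1/(n-1)) · Σ_k (x_{k,i} - mean_i) · (x_{k,j} - mean_j), with n-1 = 3.
  S[X,X] = ((-0.75)·(-0.75) + (-2.75)·(-2.75) + (1.25)·(1.25) + (2.25)·(2.25)) / 3 = 14.75/3 = 4.9167
  S[X,Y] = ((-0.75)·(3.75) + (-2.75)·(-3.25) + (1.25)·(-1.25) + (2.25)·(0.75)) / 3 = 6.25/3 = 2.0833
  S[X,Z] = ((-0.75)·(0.75) + (-2.75)·(-2.25) + (1.25)·(0.75) + (2.25)·(0.75)) / 3 = 8.25/3 = 2.75
  S[Y,Y] = ((3.75)·(3.75) + (-3.25)·(-3.25) + (-1.25)·(-1.25) + (0.75)·(0.75)) / 3 = 26.75/3 = 8.9167
  S[Y,Z] = ((3.75)·(0.75) + (-3.25)·(-2.25) + (-1.25)·(0.75) + (0.75)·(0.75)) / 3 = 9.75/3 = 3.25
  S[Z,Z] = ((0.75)·(0.75) + (-2.25)·(-2.25) + (0.75)·(0.75) + (0.75)·(0.75)) / 3 = 6.75/3 = 2.25

S is symmetric (S[j,i] = S[i,j]). Assembling:

S = [[4.9167, 2.0833, 2.75],
 [2.0833, 8.9167, 3.25],
 [2.75, 3.25, 2.25]]
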